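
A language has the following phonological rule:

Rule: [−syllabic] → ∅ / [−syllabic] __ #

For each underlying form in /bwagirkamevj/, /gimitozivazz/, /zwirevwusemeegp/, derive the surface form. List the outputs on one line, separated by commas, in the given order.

/bwagirkamevj/: /j/ is the second consonant of a word-final cluster /vj/, so it deletes. → [bwagirkamev].
/gimitozivazz/: /z/ is the second consonant of a word-final cluster /zz/, so it deletes. → [gimitozivaz].
/zwirevwusemeegp/: /p/ is the second consonant of a word-final cluster /gp/, so it deletes. → [zwirevwusemeeg].

bwagirkamev, gimitozivaz, zwirevwusemeeg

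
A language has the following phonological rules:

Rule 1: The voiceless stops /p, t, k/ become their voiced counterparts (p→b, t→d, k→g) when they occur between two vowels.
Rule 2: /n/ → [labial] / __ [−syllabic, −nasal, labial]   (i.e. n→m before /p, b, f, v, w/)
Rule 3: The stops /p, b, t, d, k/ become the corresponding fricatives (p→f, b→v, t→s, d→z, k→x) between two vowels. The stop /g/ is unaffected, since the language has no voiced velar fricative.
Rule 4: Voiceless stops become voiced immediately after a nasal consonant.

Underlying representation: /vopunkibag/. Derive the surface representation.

Rule 1 (intervocalic voicing): /p/ is a voiceless stop between vowels /o/ and /u/, so it voices to [b]. /vopunkibag/ → vobunkibag.
Rule 2 (nasal place assimilation): no segment meets the environment; /vobunkibag/ is unchanged.
Rule 3 (intervocalic spirantization): /b/ is a stop between vowels /o/ and /u/, so it spirantizes to the fricative [v]. /b/ is a stop between vowels /i/ and /a/, so it spirantizes to the fricative [v]. /vobunkibag/ → vovunkivag.
Rule 4 (post-nasal voicing): /k/ is a voiceless stop immediately after the nasal /n/, so it voices to [g]. /vovunkivag/ → vovungivag.

vovungivag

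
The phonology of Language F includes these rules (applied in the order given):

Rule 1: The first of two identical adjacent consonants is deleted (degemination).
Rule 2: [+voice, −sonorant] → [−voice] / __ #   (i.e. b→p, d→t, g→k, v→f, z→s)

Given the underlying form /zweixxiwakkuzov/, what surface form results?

zweixiwakuzof

Rule 1 (degemination): /xx/ is a geminate; the first /x/ deletes. /kk/ is a geminate; the first /k/ deletes. /zweixxiwakkuzov/ → zweixiwakuzov.
Rule 2 (final devoicing): /v/ is a voiced obstruent in word-final position, so it devoices to [f]. /zweixiwakuzov/ → zweixiwakuzof.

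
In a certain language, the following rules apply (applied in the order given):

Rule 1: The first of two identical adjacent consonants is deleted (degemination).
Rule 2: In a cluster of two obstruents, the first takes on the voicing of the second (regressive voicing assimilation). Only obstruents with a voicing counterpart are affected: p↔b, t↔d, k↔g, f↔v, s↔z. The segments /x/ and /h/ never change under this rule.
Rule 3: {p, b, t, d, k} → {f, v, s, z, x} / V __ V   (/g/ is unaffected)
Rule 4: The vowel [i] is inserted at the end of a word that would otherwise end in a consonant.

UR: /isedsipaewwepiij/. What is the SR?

Rule 1 (degemination): /ww/ is a geminate; the first /w/ deletes. /isedsipaewwepiij/ → isedsipaewepiij.
Rule 2 (regressive voicing assimilation): /d/ precedes the voiceless obstruent /s/, so it devoices to [t] by assimilation. /isedsipaewepiij/ → isetsipaewepiij.
Rule 3 (intervocalic spirantization): /p/ is a stop between vowels /i/ and /a/, so it spirantizes to the fricative [f]. /p/ is a stop between vowels /e/ and /i/, so it spirantizes to the fricative [f]. /isetsipaewepiij/ → isetsifaewefiij.
Rule 4 (final i-epenthesis): the form ends in the consonant /j/, so [i] is inserted word-finally. /isetsifaewefiij/ → isetsifaewefiiji.

isetsifaewefiiji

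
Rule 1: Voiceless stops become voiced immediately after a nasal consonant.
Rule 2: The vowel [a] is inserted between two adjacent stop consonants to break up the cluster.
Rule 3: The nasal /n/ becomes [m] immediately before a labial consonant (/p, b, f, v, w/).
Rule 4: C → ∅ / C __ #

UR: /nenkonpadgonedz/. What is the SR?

Rule 1 (post-nasal voicing): /k/ is a voiceless stop immediately after the nasal /n/, so it voices to [g]. /p/ is a voiceless stop immediately after the nasal /n/, so it voices to [b]. /nenkonpadgonedz/ → nengonbadgonedz.
Rule 2 (stop-cluster a-epenthesis): /d/ and /g/ form a stop–stop cluster, so [a] is inserted between them. /nengonbadgonedz/ → nengonbadagonedz.
Rule 3 (nasal place assimilation): /n/ precedes the labial consonant /b/, so it assimilates in place to [m]. /nengonbadagonedz/ → nengombadagonedz.
Rule 4 (final cluster simplification): /z/ is the second consonant of a word-final cluster /dz/, so it deletes. /nengombadagonedz/ → nengombadagoned.

nengombadagoned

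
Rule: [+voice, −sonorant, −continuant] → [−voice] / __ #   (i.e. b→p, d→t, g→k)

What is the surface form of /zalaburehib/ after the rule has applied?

zalaburehip

/b/ is a voiced stop in word-final position, so it devoices to [p].
The other instance of /b/ does not occur in the required environment and remains unchanged.
Surface form: [zalaburehip].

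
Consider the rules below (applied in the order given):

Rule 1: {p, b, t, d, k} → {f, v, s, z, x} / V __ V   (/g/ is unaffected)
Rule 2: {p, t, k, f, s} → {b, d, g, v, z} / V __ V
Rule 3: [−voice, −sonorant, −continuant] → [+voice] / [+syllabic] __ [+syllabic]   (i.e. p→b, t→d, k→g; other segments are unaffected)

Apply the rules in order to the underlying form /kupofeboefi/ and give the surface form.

kuvovevoevi

Rule 1 (intervocalic spirantization): /p/ is a stop between vowels /u/ and /o/, so it spirantizes to the fricative [f]. /b/ is a stop between vowels /e/ and /o/, so it spirantizes to the fricative [v]. /kupofeboefi/ → kufofevoefi.
Rule 2 (intervocalic voicing): /f/ is a voiceless obstruent between vowels /u/ and /o/, so it voices to [v]. /f/ is a voiceless obstruent between vowels /o/ and /e/, so it voices to [v]. /f/ is a voiceless obstruent between vowels /e/ and /i/, so it voices to [v]. /kufofevoefi/ → kuvovevoevi.
Rule 3 (intervocalic voicing): no segment meets the environment; /kuvovevoevi/ is unchanged.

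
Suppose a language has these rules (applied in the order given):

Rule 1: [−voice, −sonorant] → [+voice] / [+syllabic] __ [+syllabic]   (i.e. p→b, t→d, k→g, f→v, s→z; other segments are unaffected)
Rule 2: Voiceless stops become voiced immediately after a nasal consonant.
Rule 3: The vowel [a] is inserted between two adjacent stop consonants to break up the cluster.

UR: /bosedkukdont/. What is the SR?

Rule 1 (intervocalic voicing): /s/ is a voiceless obstruent between vowels /o/ and /e/, so it voices to [z]. /bosedkukdont/ → bozedkukdont.
Rule 2 (post-nasal voicing): /t/ is a voiceless stop immediately after the nasal /n/, so it voices to [d]. /bozedkukdont/ → bozedkukdond.
Rule 3 (stop-cluster a-epenthesis): /d/ and /k/ form a stop–stop cluster, so [a] is inserted between them. /k/ and /d/ form a stop–stop cluster, so [a] is inserted between them. /bozedkukdond/ → bozedakukadond.

bozedakukadond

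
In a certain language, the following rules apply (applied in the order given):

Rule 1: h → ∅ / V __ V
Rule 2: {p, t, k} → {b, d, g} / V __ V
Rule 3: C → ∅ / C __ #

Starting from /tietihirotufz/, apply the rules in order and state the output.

Rule 1 (intervocalic h-deletion): /h/ occurs between vowels /i/ and /i/, so it deletes. /tietihirotufz/ → tietiirotufz.
Rule 2 (intervocalic voicing): /t/ is a voiceless stop between vowels /e/ and /i/, so it voices to [d]. /t/ is a voiceless stop between vowels /o/ and /u/, so it voices to [d]. /tietiirotufz/ → tiediirodufz.
Rule 3 (final cluster simplification): /z/ is the second consonant of a word-final cluster /fz/, so it deletes. /tiediirodufz/ → tiediiroduf.

tiediiroduf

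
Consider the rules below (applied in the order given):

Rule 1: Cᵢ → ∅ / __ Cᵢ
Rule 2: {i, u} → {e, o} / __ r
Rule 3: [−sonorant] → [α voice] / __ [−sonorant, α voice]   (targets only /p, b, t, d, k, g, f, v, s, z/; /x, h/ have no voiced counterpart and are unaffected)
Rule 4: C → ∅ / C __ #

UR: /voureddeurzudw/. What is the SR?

Rule 1 (degemination): /dd/ is a geminate; the first /d/ deletes. /voureddeurzudw/ → vouredeurzudw.
Rule 2 (pre-rhotic lowering): /u/ is a high vowel immediately before /r/, so it lowers to [o]. /u/ is a high vowel immediately before /r/, so it lowers to [o]. /vouredeurzudw/ → vooredeorzudw.
Rule 3 (regressive voicing assimilation): no segment meets the environment; /vooredeorzudw/ is unchanged.
Rule 4 (final cluster simplification): /w/ is the second consonant of a word-final cluster /dw/, so it deletes. /vooredeorzudw/ → vooredeorzud.

vooredeorzud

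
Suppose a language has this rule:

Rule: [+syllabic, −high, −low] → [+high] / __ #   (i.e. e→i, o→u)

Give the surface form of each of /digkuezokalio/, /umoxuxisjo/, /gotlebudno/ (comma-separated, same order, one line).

digkuezokaliu, umoxuxisju, gotlebudnu

/digkuezokalio/: /o/ is a mid vowel in word-final position, so it raises to [u]. → [digkuezokaliu].
/umoxuxisjo/: /o/ is a mid vowel in word-final position, so it raises to [u]. → [umoxuxisju].
/gotlebudno/: /o/ is a mid vowel in word-final position, so it raises to [u]. → [gotlebudnu].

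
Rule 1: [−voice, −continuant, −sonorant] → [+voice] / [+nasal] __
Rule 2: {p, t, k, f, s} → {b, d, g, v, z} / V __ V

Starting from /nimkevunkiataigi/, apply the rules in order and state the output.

nimgevungiadaigi

Rule 1 (post-nasal voicing): /k/ is a voiceless stop immediately after the nasal /m/, so it voices to [g]. /k/ is a voiceless stop immediately after the nasal /n/, so it voices to [g]. /nimkevunkiataigi/ → nimgevungiataigi.
Rule 2 (intervocalic voicing): /t/ is a voiceless obstruent between vowels /a/ and /a/, so it voices to [d]. /nimgevungiataigi/ → nimgevungiadaigi.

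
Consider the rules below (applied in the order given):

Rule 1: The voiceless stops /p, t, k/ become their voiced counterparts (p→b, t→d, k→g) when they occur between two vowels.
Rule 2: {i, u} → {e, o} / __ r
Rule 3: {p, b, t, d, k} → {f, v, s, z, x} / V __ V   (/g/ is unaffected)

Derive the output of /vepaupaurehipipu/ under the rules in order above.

vevauvaorehivivu

Rule 1 (intervocalic voicing): /p/ is a voiceless stop between vowels /e/ and /a/, so it voices to [b]. /p/ is a voiceless stop between vowels /u/ and /a/, so it voices to [b]. /p/ is a voiceless stop between vowels /i/ and /i/, so it voices to [b]. /p/ is a voiceless stop between vowels /i/ and /u/, so it voices to [b]. /vepaupaurehipipu/ → vebaubaurehibibu.
Rule 2 (pre-rhotic lowering): /u/ is a high vowel immediately before /r/, so it lowers to [o]. /vebaubaurehibibu/ → vebaubaorehibibu.
Rule 3 (intervocalic spirantization): /b/ is a stop between vowels /e/ and /a/, so it spirantizes to the fricative [v]. /b/ is a stop between vowels /u/ and /a/, so it spirantizes to the fricative [v]. /b/ is a stop between vowels /i/ and /i/, so it spirantizes to the fricative [v]. /b/ is a stop between vowels /i/ and /u/, so it spirantizes to the fricative [v]. /vebaubaorehibibu/ → vevauvaorehivivu.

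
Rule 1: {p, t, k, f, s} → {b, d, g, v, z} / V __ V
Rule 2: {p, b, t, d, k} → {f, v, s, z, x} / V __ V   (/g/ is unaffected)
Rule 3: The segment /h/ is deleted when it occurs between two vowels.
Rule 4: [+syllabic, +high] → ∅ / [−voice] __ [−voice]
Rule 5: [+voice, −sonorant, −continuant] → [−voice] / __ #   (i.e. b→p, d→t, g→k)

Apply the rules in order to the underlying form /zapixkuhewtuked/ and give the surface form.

Rule 1 (intervocalic voicing): /p/ is a voiceless obstruent between vowels /a/ and /i/, so it voices to [b]. /k/ is a voiceless obstruent between vowels /u/ and /e/, so it voices to [g]. /zapixkuhewtuked/ → zabixkuhewtuged.
Rule 2 (intervocalic spirantization): /b/ is a stop between vowels /a/ and /i/, so it spirantizes to the fricative [v]. /zabixkuhewtuged/ → zavixkuhewtuged.
Rule 3 (intervocalic h-deletion): /h/ occurs between vowels /u/ and /e/, so it deletes. /zavixkuhewtuged/ → zavixkuewtuged.
Rule 4 (high vowel syncope): no segment meets the environment; /zavixkuewtuged/ is unchanged.
Rule 5 (final devoicing): /d/ is a voiced stop in word-final position, so it devoices to [t]. /zavixkuewtuged/ → zavixkuewtuget.

zavixkuewtuget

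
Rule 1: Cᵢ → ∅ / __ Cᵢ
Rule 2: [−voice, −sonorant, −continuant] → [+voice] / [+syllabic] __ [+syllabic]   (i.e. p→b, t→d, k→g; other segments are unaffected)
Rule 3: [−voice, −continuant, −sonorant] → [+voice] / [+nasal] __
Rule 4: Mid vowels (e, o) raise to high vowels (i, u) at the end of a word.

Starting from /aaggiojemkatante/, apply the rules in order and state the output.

Rule 1 (degemination): /gg/ is a geminate; the first /g/ deletes. /aaggiojemkatante/ → aagiojemkatante.
Rule 2 (intervocalic voicing): /t/ is a voiceless stop between vowels /a/ and /a/, so it voices to [d]. /aagiojemkatante/ → aagiojemkadante.
Rule 3 (post-nasal voicing): /k/ is a voiceless stop immediately after the nasal /m/, so it voices to [g]. /t/ is a voiceless stop immediately after the nasal /n/, so it voices to [d]. /aagiojemkadante/ → aagiojemgadande.
Rule 4 (final vowel raising): /e/ is a mid vowel in word-final position, so it raises to [i]. /aagiojemgadande/ → aagiojemgadandi.

aagiojemgadandi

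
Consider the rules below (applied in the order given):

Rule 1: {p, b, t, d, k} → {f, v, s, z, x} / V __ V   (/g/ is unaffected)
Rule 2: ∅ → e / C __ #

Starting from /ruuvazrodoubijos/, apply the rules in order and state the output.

Rule 1 (intervocalic spirantization): /d/ is a stop between vowels /o/ and /o/, so it spirantizes to the fricative [z]. /b/ is a stop between vowels /u/ and /i/, so it spirantizes to the fricative [v]. /ruuvazrodoubijos/ → ruuvazrozouvijos.
Rule 2 (final e-epenthesis): the form ends in the consonant /s/, so [e] is inserted word-finally. /ruuvazrozouvijos/ → ruuvazrozouvijose.

ruuvazrozouvijose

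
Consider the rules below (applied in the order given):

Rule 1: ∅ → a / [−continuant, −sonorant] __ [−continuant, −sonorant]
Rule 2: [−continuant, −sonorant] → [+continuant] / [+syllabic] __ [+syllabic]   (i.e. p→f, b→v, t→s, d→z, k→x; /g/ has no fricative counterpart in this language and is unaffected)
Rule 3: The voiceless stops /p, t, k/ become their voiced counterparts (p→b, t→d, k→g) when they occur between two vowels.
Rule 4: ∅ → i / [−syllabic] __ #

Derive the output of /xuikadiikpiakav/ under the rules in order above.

xuixaziixafiaxavi

Rule 1 (stop-cluster a-epenthesis): /k/ and /p/ form a stop–stop cluster, so [a] is inserted between them. /xuikadiikpiakav/ → xuikadiikapiakav.
Rule 2 (intervocalic spirantization): /k/ is a stop between vowels /i/ and /a/, so it spirantizes to the fricative [x]. /d/ is a stop between vowels /a/ and /i/, so it spirantizes to the fricative [z]. /k/ is a stop between vowels /i/ and /a/, so it spirantizes to the fricative [x]. /p/ is a stop between vowels /a/ and /i/, so it spirantizes to the fricative [f]. /k/ is a stop between vowels /a/ and /a/, so it spirantizes to the fricative [x]. /xuikadiikapiakav/ → xuixaziixafiaxav.
Rule 3 (intervocalic voicing): no segment meets the environment; /xuixaziixafiaxav/ is unchanged.
Rule 4 (final i-epenthesis): the form ends in the consonant /v/, so [i] is inserted word-finally. /xuixaziixafiaxav/ → xuixaziixafiaxavi.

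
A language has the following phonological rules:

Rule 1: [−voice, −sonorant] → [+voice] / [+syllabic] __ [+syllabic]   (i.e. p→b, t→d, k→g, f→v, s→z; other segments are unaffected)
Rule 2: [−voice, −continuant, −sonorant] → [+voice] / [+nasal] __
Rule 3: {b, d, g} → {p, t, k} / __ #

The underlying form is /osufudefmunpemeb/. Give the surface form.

ozuvudefmunbemep

Rule 1 (intervocalic voicing): /s/ is a voiceless obstruent between vowels /o/ and /u/, so it voices to [z]. /f/ is a voiceless obstruent between vowels /u/ and /u/, so it voices to [v]. /osufudefmunpemeb/ → ozuvudefmunpemeb.
Rule 2 (post-nasal voicing): /p/ is a voiceless stop immediately after the nasal /n/, so it voices to [b]. /ozuvudefmunpemeb/ → ozuvudefmunbemeb.
Rule 3 (final devoicing): /b/ is a voiced stop in word-final position, so it devoices to [p]. /ozuvudefmunbemeb/ → ozuvudefmunbemep.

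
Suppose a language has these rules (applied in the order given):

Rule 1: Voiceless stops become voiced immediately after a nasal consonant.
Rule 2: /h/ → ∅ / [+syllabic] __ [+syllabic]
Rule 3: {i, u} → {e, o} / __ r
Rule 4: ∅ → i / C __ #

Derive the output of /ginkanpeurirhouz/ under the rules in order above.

Rule 1 (post-nasal voicing): /k/ is a voiceless stop immediately after the nasal /n/, so it voices to [g]. /p/ is a voiceless stop immediately after the nasal /n/, so it voices to [b]. /ginkanpeurirhouz/ → ginganbeurirhouz.
Rule 2 (intervocalic h-deletion): no segment meets the environment; /ginganbeurirhouz/ is unchanged.
Rule 3 (pre-rhotic lowering): /u/ is a high vowel immediately before /r/, so it lowers to [o]. /i/ is a high vowel immediately before /r/, so it lowers to [e]. /ginganbeurirhouz/ → ginganbeorerhouz.
Rule 4 (final i-epenthesis): the form ends in the consonant /z/, so [i] is inserted word-finally. /ginganbeorerhouz/ → ginganbeorerhouzi.

ginganbeorerhouzi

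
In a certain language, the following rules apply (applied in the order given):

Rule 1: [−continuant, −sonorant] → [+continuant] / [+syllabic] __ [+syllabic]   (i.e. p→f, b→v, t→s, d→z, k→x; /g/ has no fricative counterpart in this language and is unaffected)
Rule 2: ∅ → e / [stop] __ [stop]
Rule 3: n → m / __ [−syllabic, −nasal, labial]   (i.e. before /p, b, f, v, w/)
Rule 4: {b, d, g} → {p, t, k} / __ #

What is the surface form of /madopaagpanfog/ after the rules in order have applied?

Rule 1 (intervocalic spirantization): /d/ is a stop between vowels /a/ and /o/, so it spirantizes to the fricative [z]. /p/ is a stop between vowels /o/ and /a/, so it spirantizes to the fricative [f]. /madopaagpanfog/ → mazofaagpanfog.
Rule 2 (stop-cluster e-epenthesis): /g/ and /p/ form a stop–stop cluster, so [e] is inserted between them. /mazofaagpanfog/ → mazofaagepanfog.
Rule 3 (nasal place assimilation): /n/ precedes the labial consonant /f/, so it assimilates in place to [m]. /mazofaagepanfog/ → mazofaagepamfog.
Rule 4 (final devoicing): /g/ is a voiced stop in word-final position, so it devoices to [k]. /mazofaagepamfog/ → mazofaagepamfok.

mazofaagepamfok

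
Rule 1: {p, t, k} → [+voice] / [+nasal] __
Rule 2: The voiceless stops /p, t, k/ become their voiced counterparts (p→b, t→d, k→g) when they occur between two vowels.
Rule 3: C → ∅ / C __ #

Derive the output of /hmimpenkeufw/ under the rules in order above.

Rule 1 (post-nasal voicing): /p/ is a voiceless stop immediately after the nasal /m/, so it voices to [b]. /k/ is a voiceless stop immediately after the nasal /n/, so it voices to [g]. /hmimpenkeufw/ → hmimbengeufw.
Rule 2 (intervocalic voicing): no segment meets the environment; /hmimbengeufw/ is unchanged.
Rule 3 (final cluster simplification): /w/ is the second consonant of a word-final cluster /fw/, so it deletes. /hmimbengeufw/ → hmimbengeuf.

hmimbengeuf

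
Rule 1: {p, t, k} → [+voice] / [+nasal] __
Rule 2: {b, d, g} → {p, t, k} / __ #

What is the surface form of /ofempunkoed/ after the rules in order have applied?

ofembungoet

Rule 1 (post-nasal voicing): /p/ is a voiceless stop immediately after the nasal /m/, so it voices to [b]. /k/ is a voiceless stop immediately after the nasal /n/, so it voices to [g]. /ofempunkoed/ → ofembungoed.
Rule 2 (final devoicing): /d/ is a voiced stop in word-final position, so it devoices to [t]. /ofembungoed/ → ofembungoet.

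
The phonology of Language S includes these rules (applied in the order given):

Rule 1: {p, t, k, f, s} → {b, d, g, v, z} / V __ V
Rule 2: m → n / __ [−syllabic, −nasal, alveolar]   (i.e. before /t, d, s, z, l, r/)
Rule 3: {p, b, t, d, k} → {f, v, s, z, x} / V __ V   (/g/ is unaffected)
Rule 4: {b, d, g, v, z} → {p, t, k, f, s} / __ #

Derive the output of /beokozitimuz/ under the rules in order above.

Rule 1 (intervocalic voicing): /k/ is a voiceless obstruent between vowels /o/ and /o/, so it voices to [g]. /t/ is a voiceless obstruent between vowels /i/ and /i/, so it voices to [d]. /beokozitimuz/ → beogozidimuz.
Rule 2 (nasal place assimilation): no segment meets the environment; /beogozidimuz/ is unchanged.
Rule 3 (intervocalic spirantization): /d/ is a stop between vowels /i/ and /i/, so it spirantizes to the fricative [z]. /beogozidimuz/ → beogozizimuz.
Rule 4 (final devoicing): /z/ is a voiced obstruent in word-final position, so it devoices to [s]. /beogozizimuz/ → beogozizimus.

beogozizimus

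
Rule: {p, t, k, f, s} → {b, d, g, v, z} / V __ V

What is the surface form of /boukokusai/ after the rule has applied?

/k/ is a voiceless obstruent between vowels /u/ and /o/, so it voices to [g].
/k/ is a voiceless obstruent between vowels /o/ and /u/, so it voices to [g].
/s/ is a voiceless obstruent between vowels /u/ and /a/, so it voices to [z].
Surface form: [bougoguzai].

bougoguzai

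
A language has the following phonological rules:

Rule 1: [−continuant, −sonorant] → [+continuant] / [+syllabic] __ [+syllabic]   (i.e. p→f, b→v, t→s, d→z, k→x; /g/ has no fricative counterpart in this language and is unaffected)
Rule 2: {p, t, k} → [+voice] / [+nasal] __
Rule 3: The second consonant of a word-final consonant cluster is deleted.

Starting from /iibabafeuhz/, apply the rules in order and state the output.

Rule 1 (intervocalic spirantization): /b/ is a stop between vowels /i/ and /a/, so it spirantizes to the fricative [v]. /b/ is a stop between vowels /a/ and /a/, so it spirantizes to the fricative [v]. /iibabafeuhz/ → iivavafeuhz.
Rule 2 (post-nasal voicing): no segment meets the environment; /iivavafeuhz/ is unchanged.
Rule 3 (final cluster simplification): /z/ is the second consonant of a word-final cluster /hz/, so it deletes. /iivavafeuhz/ → iivavafeuh.

iivavafeuh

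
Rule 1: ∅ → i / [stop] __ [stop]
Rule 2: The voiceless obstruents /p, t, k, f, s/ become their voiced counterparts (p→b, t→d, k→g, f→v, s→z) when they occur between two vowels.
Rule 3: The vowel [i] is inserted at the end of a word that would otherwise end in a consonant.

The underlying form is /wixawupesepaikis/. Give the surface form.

wixawubezebaigisi

Rule 1 (stop-cluster i-epenthesis): no segment meets the environment; /wixawupesepaikis/ is unchanged.
Rule 2 (intervocalic voicing): /p/ is a voiceless obstruent between vowels /u/ and /e/, so it voices to [b]. /s/ is a voiceless obstruent between vowels /e/ and /e/, so it voices to [z]. /p/ is a voiceless obstruent between vowels /e/ and /a/, so it voices to [b]. /k/ is a voiceless obstruent between vowels /i/ and /i/, so it voices to [g]. /wixawupesepaikis/ → wixawubezebaigis.
Rule 3 (final i-epenthesis): the form ends in the consonant /s/, so [i] is inserted word-finally. /wixawubezebaigis/ → wixawubezebaigisi.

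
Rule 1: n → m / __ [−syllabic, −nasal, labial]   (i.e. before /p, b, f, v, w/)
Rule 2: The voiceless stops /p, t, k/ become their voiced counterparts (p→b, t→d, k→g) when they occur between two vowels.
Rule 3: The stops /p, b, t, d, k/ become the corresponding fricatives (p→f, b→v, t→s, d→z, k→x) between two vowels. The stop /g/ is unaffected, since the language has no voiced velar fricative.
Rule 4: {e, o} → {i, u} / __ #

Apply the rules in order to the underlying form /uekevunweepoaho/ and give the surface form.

uegevumweevoahu

Rule 1 (nasal place assimilation): /n/ precedes the labial consonant /w/, so it assimilates in place to [m]. /uekevunweepoaho/ → uekevumweepoaho.
Rule 2 (intervocalic voicing): /k/ is a voiceless stop between vowels /e/ and /e/, so it voices to [g]. /p/ is a voiceless stop between vowels /e/ and /o/, so it voices to [b]. /uekevumweepoaho/ → uegevumweeboaho.
Rule 3 (intervocalic spirantization): /b/ is a stop between vowels /e/ and /o/, so it spirantizes to the fricative [v]. /uegevumweeboaho/ → uegevumweevoaho.
Rule 4 (final vowel raising): /o/ is a mid vowel in word-final position, so it raises to [u]. /uegevumweevoaho/ → uegevumweevoahu.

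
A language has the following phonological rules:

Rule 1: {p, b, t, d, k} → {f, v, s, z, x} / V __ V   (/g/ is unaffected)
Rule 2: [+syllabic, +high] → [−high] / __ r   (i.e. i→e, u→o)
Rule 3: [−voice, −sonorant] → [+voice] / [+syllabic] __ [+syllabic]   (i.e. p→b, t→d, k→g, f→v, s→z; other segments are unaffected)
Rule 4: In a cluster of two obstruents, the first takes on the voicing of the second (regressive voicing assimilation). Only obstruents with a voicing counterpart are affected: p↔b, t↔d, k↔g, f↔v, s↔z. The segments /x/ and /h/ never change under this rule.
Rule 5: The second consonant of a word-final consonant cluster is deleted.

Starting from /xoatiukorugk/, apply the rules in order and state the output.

Rule 1 (intervocalic spirantization): /t/ is a stop between vowels /a/ and /i/, so it spirantizes to the fricative [s]. /k/ is a stop between vowels /u/ and /o/, so it spirantizes to the fricative [x]. /xoatiukorugk/ → xoasiuxorugk.
Rule 2 (pre-rhotic lowering): no segment meets the environment; /xoasiuxorugk/ is unchanged.
Rule 3 (intervocalic voicing): /s/ is a voiceless obstruent between vowels /a/ and /i/, so it voices to [z]. /xoasiuxorugk/ → xoaziuxorugk.
Rule 4 (regressive voicing assimilation): /g/ precedes the voiceless obstruent /k/, so it devoices to [k] by assimilation. /xoaziuxorugk/ → xoaziuxorukk.
Rule 5 (final cluster simplification): /k/ is the second consonant of a word-final cluster /kk/, so it deletes. /xoaziuxorukk/ → xoaziuxoruk.

xoaziuxoruk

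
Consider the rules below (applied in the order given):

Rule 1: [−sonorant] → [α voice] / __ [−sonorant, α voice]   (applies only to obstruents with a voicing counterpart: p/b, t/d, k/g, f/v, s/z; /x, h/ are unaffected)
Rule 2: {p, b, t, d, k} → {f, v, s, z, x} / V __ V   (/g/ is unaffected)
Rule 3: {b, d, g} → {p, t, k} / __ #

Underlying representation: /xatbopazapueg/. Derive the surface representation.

Rule 1 (regressive voicing assimilation): /t/ precedes the voiced obstruent /b/, so it voices to [d] by assimilation. /xatbopazapueg/ → xadbopazapueg.
Rule 2 (intervocalic spirantization): /p/ is a stop between vowels /o/ and /a/, so it spirantizes to the fricative [f]. /p/ is a stop between vowels /a/ and /u/, so it spirantizes to the fricative [f]. /xadbopazapueg/ → xadbofazafueg.
Rule 3 (final devoicing): /g/ is a voiced stop in word-final position, so it devoices to [k]. /xadbofazafueg/ → xadbofazafuek.

xadbofazafuek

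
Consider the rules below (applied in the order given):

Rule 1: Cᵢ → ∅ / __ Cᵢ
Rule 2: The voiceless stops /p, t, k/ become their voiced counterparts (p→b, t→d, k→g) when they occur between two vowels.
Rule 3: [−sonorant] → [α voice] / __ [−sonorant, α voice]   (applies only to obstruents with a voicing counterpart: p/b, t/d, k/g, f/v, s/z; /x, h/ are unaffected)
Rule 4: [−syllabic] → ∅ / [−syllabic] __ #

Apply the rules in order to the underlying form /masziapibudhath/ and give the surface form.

Rule 1 (degemination): no segment meets the environment; /masziapibudhath/ is unchanged.
Rule 2 (intervocalic voicing): /p/ is a voiceless stop between vowels /a/ and /i/, so it voices to [b]. /masziapibudhath/ → masziabibudhath.
Rule 3 (regressive voicing assimilation): /s/ precedes the voiced obstruent /z/, so it voices to [z] by assimilation. /d/ precedes the voiceless obstruent /h/, so it devoices to [t] by assimilation. /masziabibudhath/ → mazziabibuthath.
Rule 4 (final cluster simplification): /h/ is the second consonant of a word-final cluster /th/, so it deletes. /mazziabibuthath/ → mazziabibuthat.

mazziabibuthat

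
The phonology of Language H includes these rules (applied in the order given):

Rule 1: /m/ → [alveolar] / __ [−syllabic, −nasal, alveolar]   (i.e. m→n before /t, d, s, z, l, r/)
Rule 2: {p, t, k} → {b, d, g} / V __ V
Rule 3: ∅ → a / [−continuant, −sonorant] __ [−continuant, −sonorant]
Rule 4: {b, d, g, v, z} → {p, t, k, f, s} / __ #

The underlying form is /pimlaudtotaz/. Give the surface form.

pinlaudatodas

Rule 1 (nasal place assimilation): /m/ precedes the alveolar consonant /l/, so it assimilates in place to [n]. /pimlaudtotaz/ → pinlaudtotaz.
Rule 2 (intervocalic voicing): /t/ is a voiceless stop between vowels /o/ and /a/, so it voices to [d]. /pinlaudtotaz/ → pinlaudtodaz.
Rule 3 (stop-cluster a-epenthesis): /d/ and /t/ form a stop–stop cluster, so [a] is inserted between them. /pinlaudtodaz/ → pinlaudatodaz.
Rule 4 (final devoicing): /z/ is a voiced obstruent in word-final position, so it devoices to [s]. /pinlaudatodaz/ → pinlaudatodas.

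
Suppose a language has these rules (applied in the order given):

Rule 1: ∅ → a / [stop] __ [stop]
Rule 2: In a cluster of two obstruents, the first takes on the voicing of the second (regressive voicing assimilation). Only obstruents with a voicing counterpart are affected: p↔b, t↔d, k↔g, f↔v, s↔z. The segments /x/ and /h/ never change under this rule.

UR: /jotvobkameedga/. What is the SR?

Rule 1 (stop-cluster a-epenthesis): /b/ and /k/ form a stop–stop cluster, so [a] is inserted between them. /d/ and /g/ form a stop–stop cluster, so [a] is inserted between them. /jotvobkameedga/ → jotvobakameedaga.
Rule 2 (regressive voicing assimilation): /t/ precedes the voiced obstruent /v/, so it voices to [d] by assimilation. /jotvobakameedaga/ → jodvobakameedaga.

jodvobakameedaga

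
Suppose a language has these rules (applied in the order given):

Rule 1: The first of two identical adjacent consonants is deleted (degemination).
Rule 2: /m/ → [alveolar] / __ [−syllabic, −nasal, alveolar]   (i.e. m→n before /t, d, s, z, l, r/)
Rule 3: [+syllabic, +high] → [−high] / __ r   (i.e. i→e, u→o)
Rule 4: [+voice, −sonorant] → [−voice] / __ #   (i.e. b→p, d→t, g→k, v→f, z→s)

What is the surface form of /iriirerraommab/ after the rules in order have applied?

Rule 1 (degemination): /rr/ is a geminate; the first /r/ deletes. /mm/ is a geminate; the first /m/ deletes. /iriirerraommab/ → iriireraomab.
Rule 2 (nasal place assimilation): no segment meets the environment; /iriireraomab/ is unchanged.
Rule 3 (pre-rhotic lowering): /i/ is a high vowel immediately before /r/, so it lowers to [e]. /i/ is a high vowel immediately before /r/, so it lowers to [e]. /iriireraomab/ → eriereraomab.
Rule 4 (final devoicing): /b/ is a voiced obstruent in word-final position, so it devoices to [p]. /eriereraomab/ → eriereraomap.

eriereraomap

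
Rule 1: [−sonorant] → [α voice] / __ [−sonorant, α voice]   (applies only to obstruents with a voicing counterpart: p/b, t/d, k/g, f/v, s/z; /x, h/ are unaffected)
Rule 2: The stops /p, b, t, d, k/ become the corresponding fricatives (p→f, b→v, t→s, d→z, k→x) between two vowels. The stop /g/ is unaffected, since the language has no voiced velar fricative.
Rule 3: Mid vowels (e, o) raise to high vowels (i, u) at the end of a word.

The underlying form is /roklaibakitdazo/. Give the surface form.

Rule 1 (regressive voicing assimilation): /t/ precedes the voiced obstruent /d/, so it voices to [d] by assimilation. /roklaibakitdazo/ → roklaibakiddazo.
Rule 2 (intervocalic spirantization): /b/ is a stop between vowels /i/ and /a/, so it spirantizes to the fricative [v]. /k/ is a stop between vowels /a/ and /i/, so it spirantizes to the fricative [x]. /roklaibakiddazo/ → roklaivaxiddazo.
Rule 3 (final vowel raising): /o/ is a mid vowel in word-final position, so it raises to [u]. /roklaivaxiddazo/ → roklaivaxiddazu.

roklaivaxiddazu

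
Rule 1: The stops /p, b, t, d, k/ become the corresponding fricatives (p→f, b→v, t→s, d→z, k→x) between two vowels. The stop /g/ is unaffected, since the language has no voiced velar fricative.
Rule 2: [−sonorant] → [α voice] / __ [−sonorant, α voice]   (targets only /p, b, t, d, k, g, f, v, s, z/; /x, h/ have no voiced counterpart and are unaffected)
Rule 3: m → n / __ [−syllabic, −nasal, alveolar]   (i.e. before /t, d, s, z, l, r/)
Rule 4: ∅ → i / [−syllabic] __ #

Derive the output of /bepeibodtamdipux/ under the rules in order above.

Rule 1 (intervocalic spirantization): /p/ is a stop between vowels /e/ and /e/, so it spirantizes to the fricative [f]. /b/ is a stop between vowels /i/ and /o/, so it spirantizes to the fricative [v]. /p/ is a stop between vowels /i/ and /u/, so it spirantizes to the fricative [f]. /bepeibodtamdipux/ → befeivodtamdifux.
Rule 2 (regressive voicing assimilation): /d/ precedes the voiceless obstruent /t/, so it devoices to [t] by assimilation. /befeivodtamdifux/ → befeivottamdifux.
Rule 3 (nasal place assimilation): /m/ precedes the alveolar consonant /d/, so it assimilates in place to [n]. /befeivottamdifux/ → befeivottandifux.
Rule 4 (final i-epenthesis): the form ends in the consonant /x/, so [i] is inserted word-finally. /befeivottandifux/ → befeivottandifuxi.

befeivottandifuxi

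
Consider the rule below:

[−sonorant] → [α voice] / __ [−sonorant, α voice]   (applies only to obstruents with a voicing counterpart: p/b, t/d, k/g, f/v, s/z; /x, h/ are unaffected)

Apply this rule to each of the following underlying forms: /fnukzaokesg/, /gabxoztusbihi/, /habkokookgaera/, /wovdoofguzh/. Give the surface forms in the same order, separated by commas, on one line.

fnugzaokezg, gapxostuzbihi, hapkokooggaera, wovdoovgush

/fnukzaokesg/: /k/ precedes the voiced obstruent /z/, so it voices to [g] by assimilation. /s/ precedes the voiced obstruent /g/, so it voices to [z] by assimilation. → [fnugzaokezg].
/gabxoztusbihi/: /b/ precedes the voiceless obstruent /x/, so it devoices to [p] by assimilation. /z/ precedes the voiceless obstruent /t/, so it devoices to [s] by assimilation. /s/ precedes the voiced obstruent /b/, so it voices to [z] by assimilation. → [gapxostuzbihi].
/habkokookgaera/: /b/ precedes the voiceless obstruent /k/, so it devoices to [p] by assimilation. /k/ precedes the voiced obstruent /g/, so it voices to [g] by assimilation. → [hapkokooggaera].
/wovdoofguzh/: /f/ precedes the voiced obstruent /g/, so it voices to [v] by assimilation. /z/ precedes the voiceless obstruent /h/, so it devoices to [s] by assimilation. → [wovdoovgush].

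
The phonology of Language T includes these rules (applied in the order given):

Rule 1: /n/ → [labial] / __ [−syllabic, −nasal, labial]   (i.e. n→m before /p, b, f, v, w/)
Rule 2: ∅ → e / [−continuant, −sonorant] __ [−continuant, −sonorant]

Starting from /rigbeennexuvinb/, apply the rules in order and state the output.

rigebeennexuvimb

Rule 1 (nasal place assimilation): /n/ precedes the labial consonant /b/, so it assimilates in place to [m]. /rigbeennexuvinb/ → rigbeennexuvimb.
Rule 2 (stop-cluster e-epenthesis): /g/ and /b/ form a stop–stop cluster, so [e] is inserted between them. /rigbeennexuvimb/ → rigebeennexuvimb.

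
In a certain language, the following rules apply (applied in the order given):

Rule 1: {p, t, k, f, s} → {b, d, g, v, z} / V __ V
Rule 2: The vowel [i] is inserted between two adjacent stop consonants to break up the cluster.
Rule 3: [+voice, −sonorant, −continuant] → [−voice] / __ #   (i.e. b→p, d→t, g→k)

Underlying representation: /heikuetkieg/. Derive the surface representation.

heiguetikiek

Rule 1 (intervocalic voicing): /k/ is a voiceless obstruent between vowels /i/ and /u/, so it voices to [g]. /heikuetkieg/ → heiguetkieg.
Rule 2 (stop-cluster i-epenthesis): /t/ and /k/ form a stop–stop cluster, so [i] is inserted between them. /heiguetkieg/ → heiguetikieg.
Rule 3 (final devoicing): /g/ is a voiced stop in word-final position, so it devoices to [k]. /heiguetikieg/ → heiguetikiek.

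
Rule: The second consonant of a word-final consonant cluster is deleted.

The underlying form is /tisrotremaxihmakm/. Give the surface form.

/m/ is the second consonant of a word-final cluster /km/, so it deletes.
Surface form: [tisrotremaxihmak].

tisrotremaxihmak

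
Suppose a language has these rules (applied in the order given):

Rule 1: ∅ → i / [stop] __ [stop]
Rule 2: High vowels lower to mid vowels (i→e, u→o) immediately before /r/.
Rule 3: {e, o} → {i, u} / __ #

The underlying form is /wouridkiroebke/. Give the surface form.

wooridikeroebiki

Rule 1 (stop-cluster i-epenthesis): /d/ and /k/ form a stop–stop cluster, so [i] is inserted between them. /b/ and /k/ form a stop–stop cluster, so [i] is inserted between them. /wouridkiroebke/ → wouridikiroebike.
Rule 2 (pre-rhotic lowering): /u/ is a high vowel immediately before /r/, so it lowers to [o]. /i/ is a high vowel immediately before /r/, so it lowers to [e]. /wouridikiroebike/ → wooridikeroebike.
Rule 3 (final vowel raising): /e/ is a mid vowel in word-final position, so it raises to [i]. /wooridikeroebike/ → wooridikeroebiki.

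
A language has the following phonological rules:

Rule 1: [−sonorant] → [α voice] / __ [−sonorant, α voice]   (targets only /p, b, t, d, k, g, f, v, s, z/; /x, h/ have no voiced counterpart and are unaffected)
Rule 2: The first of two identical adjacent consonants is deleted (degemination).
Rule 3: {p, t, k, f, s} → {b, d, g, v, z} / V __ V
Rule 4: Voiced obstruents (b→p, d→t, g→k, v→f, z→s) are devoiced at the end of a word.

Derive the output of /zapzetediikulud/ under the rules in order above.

zabzedediigulut

Rule 1 (regressive voicing assimilation): /p/ precedes the voiced obstruent /z/, so it voices to [b] by assimilation. /zapzetediikulud/ → zabzetediikulud.
Rule 2 (degemination): no segment meets the environment; /zabzetediikulud/ is unchanged.
Rule 3 (intervocalic voicing): /t/ is a voiceless obstruent between vowels /e/ and /e/, so it voices to [d]. /k/ is a voiceless obstruent between vowels /i/ and /u/, so it voices to [g]. /zabzetediikulud/ → zabzedediigulud.
Rule 4 (final devoicing): /d/ is a voiced obstruent in word-final position, so it devoices to [t]. /zabzedediigulud/ → zabzedediigulut.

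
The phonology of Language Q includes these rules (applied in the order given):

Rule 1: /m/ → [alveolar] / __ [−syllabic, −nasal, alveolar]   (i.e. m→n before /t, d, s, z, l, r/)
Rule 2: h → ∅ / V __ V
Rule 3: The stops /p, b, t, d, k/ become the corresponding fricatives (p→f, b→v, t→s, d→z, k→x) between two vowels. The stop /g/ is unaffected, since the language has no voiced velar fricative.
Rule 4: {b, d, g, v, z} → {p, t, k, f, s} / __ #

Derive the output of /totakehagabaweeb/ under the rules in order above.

Rule 1 (nasal place assimilation): no segment meets the environment; /totakehagabaweeb/ is unchanged.
Rule 2 (intervocalic h-deletion): /h/ occurs between vowels /e/ and /a/, so it deletes. /totakehagabaweeb/ → totakeagabaweeb.
Rule 3 (intervocalic spirantization): /t/ is a stop between vowels /o/ and /a/, so it spirantizes to the fricative [s]. /k/ is a stop between vowels /a/ and /e/, so it spirantizes to the fricative [x]. /b/ is a stop between vowels /a/ and /a/, so it spirantizes to the fricative [v]. /totakeagabaweeb/ → tosaxeagavaweeb.
Rule 4 (final devoicing): /b/ is a voiced obstruent in word-final position, so it devoices to [p]. /tosaxeagavaweeb/ → tosaxeagavaweep.

tosaxeagavaweep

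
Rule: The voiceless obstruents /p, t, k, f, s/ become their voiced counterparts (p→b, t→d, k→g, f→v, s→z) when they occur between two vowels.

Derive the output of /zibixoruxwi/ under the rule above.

No segment of /zibixoruxwi/ meets the structural description of the rule, so the form surfaces unchanged.

zibixoruxwi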